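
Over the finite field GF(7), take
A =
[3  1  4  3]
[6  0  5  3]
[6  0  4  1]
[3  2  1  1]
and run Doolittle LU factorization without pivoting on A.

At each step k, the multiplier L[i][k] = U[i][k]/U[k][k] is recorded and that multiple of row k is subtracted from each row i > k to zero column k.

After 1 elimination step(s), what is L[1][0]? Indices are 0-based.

L[1][0] = 2

Step 1: pivot at (0,0) is 3.
  row1 ← row1 − (2)·row0  ⇒  L[1][0]=2, U row1=(0, 5, 4, 4)
  row2 ← row2 − (2)·row0  ⇒  L[2][0]=2, U row2=(0, 5, 3, 2)
  row3 ← row3 − (1)·row0  ⇒  L[3][0]=1, U row3=(0, 1, 4, 5)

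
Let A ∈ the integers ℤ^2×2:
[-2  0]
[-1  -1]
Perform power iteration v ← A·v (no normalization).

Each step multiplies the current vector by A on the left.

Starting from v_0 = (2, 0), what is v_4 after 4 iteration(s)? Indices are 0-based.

v_4 = (32, 30)

v_0 = (2, 0).
v_1 = A·v_0 = (-4, -2).
v_2 = A·v_1 = (8, 6).
v_3 = A·v_2 = (-16, -14).
v_4 = A·v_3 = (32, 30).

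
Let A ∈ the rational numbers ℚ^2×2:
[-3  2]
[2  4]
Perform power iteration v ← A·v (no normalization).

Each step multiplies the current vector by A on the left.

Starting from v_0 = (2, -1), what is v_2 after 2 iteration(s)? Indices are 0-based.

v_2 = (24, -16)

v_0 = (2, -1).
v_1 = A·v_0 = (-8, 0).
v_2 = A·v_1 = (24, -16).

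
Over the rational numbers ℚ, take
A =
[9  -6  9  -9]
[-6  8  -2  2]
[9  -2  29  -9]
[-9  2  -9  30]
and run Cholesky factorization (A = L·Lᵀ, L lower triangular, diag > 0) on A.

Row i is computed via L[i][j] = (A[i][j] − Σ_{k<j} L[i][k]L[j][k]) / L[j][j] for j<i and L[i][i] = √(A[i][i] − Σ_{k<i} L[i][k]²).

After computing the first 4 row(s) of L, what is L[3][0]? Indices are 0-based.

Step 1: L[0][0] = √(9) = 3.
  L[1][0] = (-6) / L[0][0] = -2.
Step 2: L[1][1] = √(4) = 2.
  L[2][0] = (9) / L[0][0] = 3.
  L[2][1] = (4) / L[1][1] = 2.
Step 3: L[2][2] = √(16) = 4.
  L[3][0] = (-9) / L[0][0] = -3.
  L[3][1] = (-4) / L[1][1] = -2.
  L[3][2] = (4) / L[2][2] = 1.
Step 4: L[3][3] = √(16) = 4.

L[3][0] = -3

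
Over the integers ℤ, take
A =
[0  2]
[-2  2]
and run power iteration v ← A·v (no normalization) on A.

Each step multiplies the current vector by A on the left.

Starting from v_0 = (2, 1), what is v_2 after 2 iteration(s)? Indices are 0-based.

v_2 = (-4, -8)

v_0 = (2, 1).
v_1 = A·v_0 = (2, -2).
v_2 = A·v_1 = (-4, -8).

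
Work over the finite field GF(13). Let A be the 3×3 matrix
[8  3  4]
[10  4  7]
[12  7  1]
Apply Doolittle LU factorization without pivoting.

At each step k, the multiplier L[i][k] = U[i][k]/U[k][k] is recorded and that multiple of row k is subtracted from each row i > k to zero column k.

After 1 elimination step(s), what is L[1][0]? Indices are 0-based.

[col 0] pivot 8
  R1 -= 11*R0 → (0, 10, 2)  (L[1][0] := 11)
  R2 -= 8*R0 → (0, 9, 8)  (L[2][0] := 8)

L[1][0] = 11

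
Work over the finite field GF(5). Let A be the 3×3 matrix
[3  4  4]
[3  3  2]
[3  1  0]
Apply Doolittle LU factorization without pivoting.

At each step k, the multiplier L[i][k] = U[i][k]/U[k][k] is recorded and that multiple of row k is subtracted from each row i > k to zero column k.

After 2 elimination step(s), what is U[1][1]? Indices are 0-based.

U[1][1] = 4

Step 1: pivot at (0,0) is 3.
  row1 ← row1 − (1)·row0  ⇒  L[1][0]=1, U row1=(0, 4, 3)
  row2 ← row2 − (1)·row0  ⇒  L[2][0]=1, U row2=(0, 2, 1)
Step 2: pivot at (1,1) is 4.
  row2 ← row2 − (3)·row1  ⇒  L[2][1]=3, U row2=(0, 0, 2)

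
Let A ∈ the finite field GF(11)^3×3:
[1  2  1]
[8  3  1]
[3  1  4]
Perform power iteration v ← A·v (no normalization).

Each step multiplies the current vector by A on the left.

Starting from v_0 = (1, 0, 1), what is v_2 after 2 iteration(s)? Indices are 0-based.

v_2 = (5, 6, 10)

v_0 = (1, 0, 1).
v_1 = A·v_0 = (2, 9, 7).
v_2 = A·v_1 = (5, 6, 10).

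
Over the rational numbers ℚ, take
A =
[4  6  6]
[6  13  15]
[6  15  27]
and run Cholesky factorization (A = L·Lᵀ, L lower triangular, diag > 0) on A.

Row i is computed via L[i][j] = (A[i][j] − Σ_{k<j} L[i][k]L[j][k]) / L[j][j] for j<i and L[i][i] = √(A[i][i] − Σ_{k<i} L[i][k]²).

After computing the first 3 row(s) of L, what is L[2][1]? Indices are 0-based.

Step 1: L[0][0] = √(4) = 2.
  L[1][0] = (6) / L[0][0] = 3.
Step 2: L[1][1] = √(4) = 2.
  L[2][0] = (6) / L[0][0] = 3.
  L[2][1] = (6) / L[1][1] = 3.
Step 3: L[2][2] = √(9) = 3.

L[2][1] = 3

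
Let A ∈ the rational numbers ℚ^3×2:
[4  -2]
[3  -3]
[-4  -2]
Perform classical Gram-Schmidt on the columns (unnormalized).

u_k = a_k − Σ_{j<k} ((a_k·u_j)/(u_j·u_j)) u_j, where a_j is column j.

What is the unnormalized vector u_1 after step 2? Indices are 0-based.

Step 1: u_0 = a_0 = (4, 3, -4).
Step 2: u_1 = a_1 − (-9/41)·u_0 = (-46/41, -96/41, -118/41).

u_1 = (-46/41, -96/41, -118/41)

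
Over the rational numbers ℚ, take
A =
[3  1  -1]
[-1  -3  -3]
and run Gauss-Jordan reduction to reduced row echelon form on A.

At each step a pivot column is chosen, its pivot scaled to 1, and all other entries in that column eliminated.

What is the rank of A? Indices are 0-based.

rank = 2

pivot(0,0)=3: scale R0 → (1, 1/3, -1/3)
  clear (1,0): R1 −= (-1)R0 → (0, -8/3, -10/3)
pivot(1,1)=-8/3: scale R1 → (0, 1, 5/4)
  clear (0,1): R0 −= (1/3)R1 → (1, 0, -3/4)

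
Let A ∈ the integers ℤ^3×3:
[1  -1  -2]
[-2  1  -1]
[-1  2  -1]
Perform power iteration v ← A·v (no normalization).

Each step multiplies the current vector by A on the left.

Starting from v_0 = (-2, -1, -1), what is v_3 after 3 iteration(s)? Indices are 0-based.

v_3 = (-18, 5, 1)

v_0 = (-2, -1, -1).
v_1 = A·v_0 = (1, 4, 1).
v_2 = A·v_1 = (-5, 1, 6).
v_3 = A·v_2 = (-18, 5, 1).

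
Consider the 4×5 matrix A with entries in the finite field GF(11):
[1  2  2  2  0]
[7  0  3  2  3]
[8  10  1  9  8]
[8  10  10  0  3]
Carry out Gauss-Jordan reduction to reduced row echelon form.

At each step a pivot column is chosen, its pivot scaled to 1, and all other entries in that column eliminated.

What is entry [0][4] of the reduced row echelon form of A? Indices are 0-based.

pivot(0,0)=1: scale R0 → (1, 2, 2, 2, 0)
  clear (1,0): R1 −= (7)R0 → (0, 8, 0, 10, 3)
  clear (2,0): R2 −= (8)R0 → (0, 5, 7, 4, 8)
  clear (3,0): R3 −= (8)R0 → (0, 5, 5, 6, 3)
pivot(1,1)=8: scale R1 → (0, 1, 0, 4, 10)
  clear (0,1): R0 −= (2)R1 → (1, 0, 2, 5, 2)
  clear (2,1): R2 −= (5)R1 → (0, 0, 7, 6, 2)
  clear (3,1): R3 −= (5)R1 → (0, 0, 5, 8, 8)
pivot(2,2)=7: scale R2 → (0, 0, 1, 4, 5)
  clear (0,2): R0 −= (2)R2 → (1, 0, 0, 8, 3)
  clear (3,2): R3 −= (5)R2 → (0, 0, 0, 10, 5)
pivot(3,3)=10: scale R3 → (0, 0, 0, 1, 6)
  clear (0,3): R0 −= (8)R3 → (1, 0, 0, 0, 10)
  clear (1,3): R1 −= (4)R3 → (0, 1, 0, 0, 8)
  clear (2,3): R2 −= (4)R3 → (0, 0, 1, 0, 3)

M[0][4] = 10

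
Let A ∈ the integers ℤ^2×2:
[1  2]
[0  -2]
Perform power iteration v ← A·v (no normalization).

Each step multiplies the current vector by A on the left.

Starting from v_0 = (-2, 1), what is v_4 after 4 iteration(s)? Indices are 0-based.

v_0 = (-2, 1).
v_1 = A·v_0 = (0, -2).
v_2 = A·v_1 = (-4, 4).
v_3 = A·v_2 = (4, -8).
v_4 = A·v_3 = (-12, 16).

v_4 = (-12, 16)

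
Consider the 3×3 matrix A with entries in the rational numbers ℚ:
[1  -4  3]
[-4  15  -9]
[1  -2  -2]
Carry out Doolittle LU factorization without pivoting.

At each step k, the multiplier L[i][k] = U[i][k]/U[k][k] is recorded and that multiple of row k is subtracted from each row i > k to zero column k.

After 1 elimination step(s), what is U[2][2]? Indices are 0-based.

U[2][2] = -5

Step 1: pivot at (0,0) is 1.
  row1 ← row1 − (-4)·row0  ⇒  L[1][0]=-4, U row1=(0, -1, 3)
  row2 ← row2 − (1)·row0  ⇒  L[2][0]=1, U row2=(0, 2, -5)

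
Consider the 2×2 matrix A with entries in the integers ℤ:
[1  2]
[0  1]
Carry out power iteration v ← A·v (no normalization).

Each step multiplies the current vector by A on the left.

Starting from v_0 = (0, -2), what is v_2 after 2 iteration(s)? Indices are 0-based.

v_2 = (-8, -2)

v_0 = (0, -2).
v_1 = A·v_0 = (-4, -2).
v_2 = A·v_1 = (-8, -2).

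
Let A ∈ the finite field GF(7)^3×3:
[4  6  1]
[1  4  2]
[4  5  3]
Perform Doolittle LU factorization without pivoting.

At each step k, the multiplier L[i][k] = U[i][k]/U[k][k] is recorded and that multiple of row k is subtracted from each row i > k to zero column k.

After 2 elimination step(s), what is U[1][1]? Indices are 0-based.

[col 0] pivot 4
  R1 -= 2*R0 → (0, 6, 0)  (L[1][0] := 2)
  R2 -= 1*R0 → (0, 6, 2)  (L[2][0] := 1)
[col 1] pivot 6
  R2 -= 1*R1 → (0, 0, 2)  (L[2][1] := 1)

U[1][1] = 6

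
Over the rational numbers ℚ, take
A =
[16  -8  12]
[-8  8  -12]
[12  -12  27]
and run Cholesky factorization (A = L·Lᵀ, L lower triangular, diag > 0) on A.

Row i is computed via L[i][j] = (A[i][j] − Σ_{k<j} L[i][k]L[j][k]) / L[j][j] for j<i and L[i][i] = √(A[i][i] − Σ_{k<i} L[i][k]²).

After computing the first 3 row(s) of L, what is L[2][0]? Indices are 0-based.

L[2][0] = 3

Step 1: L[0][0] = √(16) = 4.
  L[1][0] = (-8) / L[0][0] = -2.
Step 2: L[1][1] = √(4) = 2.
  L[2][0] = (12) / L[0][0] = 3.
  L[2][1] = (-6) / L[1][1] = -3.
Step 3: L[2][2] = √(9) = 3.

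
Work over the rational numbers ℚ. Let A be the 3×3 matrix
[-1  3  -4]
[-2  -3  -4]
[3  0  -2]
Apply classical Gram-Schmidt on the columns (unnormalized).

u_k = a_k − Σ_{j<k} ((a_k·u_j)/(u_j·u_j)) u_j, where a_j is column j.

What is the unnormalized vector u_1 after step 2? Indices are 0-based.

Step 1: u_0 = a_0 = (-1, -2, 3).
Step 2: u_1 = a_1 − (3/14)·u_0 = (45/14, -18/7, -9/14).

u_1 = (45/14, -18/7, -9/14)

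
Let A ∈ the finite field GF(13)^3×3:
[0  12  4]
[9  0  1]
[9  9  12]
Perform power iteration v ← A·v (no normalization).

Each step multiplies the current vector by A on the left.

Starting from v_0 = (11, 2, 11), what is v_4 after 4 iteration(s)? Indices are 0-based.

v_4 = (1, 1, 6)

v_0 = (11, 2, 11).
v_1 = A·v_0 = (3, 6, 2).
v_2 = A·v_1 = (2, 3, 1).
v_3 = A·v_2 = (1, 6, 5).
v_4 = A·v_3 = (1, 1, 6).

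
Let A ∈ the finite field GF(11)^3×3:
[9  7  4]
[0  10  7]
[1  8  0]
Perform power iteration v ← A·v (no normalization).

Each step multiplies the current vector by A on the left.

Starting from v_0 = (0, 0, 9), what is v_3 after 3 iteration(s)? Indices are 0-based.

v_3 = (2, 4, 8)

v_0 = (0, 0, 9).
v_1 = A·v_0 = (3, 8, 0).
v_2 = A·v_1 = (6, 3, 1).
v_3 = A·v_2 = (2, 4, 8).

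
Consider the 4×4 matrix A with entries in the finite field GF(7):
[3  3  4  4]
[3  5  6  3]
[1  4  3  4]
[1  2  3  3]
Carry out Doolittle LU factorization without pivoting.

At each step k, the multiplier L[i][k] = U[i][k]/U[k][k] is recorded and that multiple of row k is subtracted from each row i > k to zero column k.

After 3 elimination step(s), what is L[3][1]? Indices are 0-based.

k=0: U[0][0]=3
  eliminate (1,0): mult=1, new row 1: (0, 2, 2, 6); set L[1][0]=1
  eliminate (2,0): mult=5, new row 2: (0, 3, 4, 5); set L[2][0]=5
  eliminate (3,0): mult=5, new row 3: (0, 1, 4, 4); set L[3][0]=5
k=1: U[1][1]=2
  eliminate (2,1): mult=5, new row 2: (0, 0, 1, 3); set L[2][1]=5
  eliminate (3,1): mult=4, new row 3: (0, 0, 3, 1); set L[3][1]=4
k=2: U[2][2]=1
  eliminate (3,2): mult=3, new row 3: (0, 0, 0, 6); set L[3][2]=3

L[3][1] = 4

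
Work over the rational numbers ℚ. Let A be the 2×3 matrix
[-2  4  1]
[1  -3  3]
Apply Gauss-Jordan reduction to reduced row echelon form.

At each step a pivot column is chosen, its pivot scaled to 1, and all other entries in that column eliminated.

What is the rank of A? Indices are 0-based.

step 1: normalize row 0 (÷-2) = (1, -2, -1/2)
  row 1: subtract 1×row0 = (0, -1, 7/2)
step 2: normalize row 1 (÷-1) = (0, 1, -7/2)
  row 0: subtract -2×row1 = (1, 0, -15/2)

rank = 2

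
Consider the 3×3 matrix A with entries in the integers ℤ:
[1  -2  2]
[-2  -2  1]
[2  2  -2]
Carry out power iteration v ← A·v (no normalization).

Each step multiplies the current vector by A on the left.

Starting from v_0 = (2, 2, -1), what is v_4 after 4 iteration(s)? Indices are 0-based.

v_4 = (706, 864, -1096)

v_0 = (2, 2, -1).
v_1 = A·v_0 = (-4, -9, 10).
v_2 = A·v_1 = (34, 36, -46).
v_3 = A·v_2 = (-130, -186, 232).
v_4 = A·v_3 = (706, 864, -1096).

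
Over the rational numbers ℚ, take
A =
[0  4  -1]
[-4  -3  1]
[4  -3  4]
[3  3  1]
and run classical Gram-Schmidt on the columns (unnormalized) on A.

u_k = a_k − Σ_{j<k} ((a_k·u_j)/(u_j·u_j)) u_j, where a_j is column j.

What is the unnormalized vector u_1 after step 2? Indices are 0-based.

Step 1: u_0 = a_0 = (0, -4, 4, 3).
Step 2: u_1 = a_1 − (9/41)·u_0 = (4, -87/41, -159/41, 96/41).

u_1 = (4, -87/41, -159/41, 96/41)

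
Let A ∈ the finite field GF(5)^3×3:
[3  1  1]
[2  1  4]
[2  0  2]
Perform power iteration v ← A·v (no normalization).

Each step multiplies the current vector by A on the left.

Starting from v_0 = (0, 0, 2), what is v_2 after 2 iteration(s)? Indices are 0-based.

v_0 = (0, 0, 2).
v_1 = A·v_0 = (2, 3, 4).
v_2 = A·v_1 = (3, 3, 2).

v_2 = (3, 3, 2)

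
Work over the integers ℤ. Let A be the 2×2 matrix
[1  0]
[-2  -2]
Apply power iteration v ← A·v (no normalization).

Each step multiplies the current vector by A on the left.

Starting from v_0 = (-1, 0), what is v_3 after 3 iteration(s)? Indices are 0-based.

v_3 = (-1, 6)

v_0 = (-1, 0).
v_1 = A·v_0 = (-1, 2).
v_2 = A·v_1 = (-1, -2).
v_3 = A·v_2 = (-1, 6).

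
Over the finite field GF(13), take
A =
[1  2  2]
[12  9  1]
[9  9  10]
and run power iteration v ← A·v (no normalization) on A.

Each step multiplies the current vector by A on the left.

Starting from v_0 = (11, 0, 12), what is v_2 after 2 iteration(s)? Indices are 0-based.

v_2 = (7, 11, 5)

v_0 = (11, 0, 12).
v_1 = A·v_0 = (9, 1, 11).
v_2 = A·v_1 = (7, 11, 5).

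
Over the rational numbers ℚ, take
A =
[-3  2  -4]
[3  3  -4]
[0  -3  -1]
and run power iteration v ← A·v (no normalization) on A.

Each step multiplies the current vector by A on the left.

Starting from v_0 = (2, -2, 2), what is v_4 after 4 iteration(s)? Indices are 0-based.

v_4 = (-638, -2938, 626)

v_0 = (2, -2, 2).
v_1 = A·v_0 = (-18, -8, 4).
v_2 = A·v_1 = (22, -94, 20).
v_3 = A·v_2 = (-334, -296, 262).
v_4 = A·v_3 = (-638, -2938, 626).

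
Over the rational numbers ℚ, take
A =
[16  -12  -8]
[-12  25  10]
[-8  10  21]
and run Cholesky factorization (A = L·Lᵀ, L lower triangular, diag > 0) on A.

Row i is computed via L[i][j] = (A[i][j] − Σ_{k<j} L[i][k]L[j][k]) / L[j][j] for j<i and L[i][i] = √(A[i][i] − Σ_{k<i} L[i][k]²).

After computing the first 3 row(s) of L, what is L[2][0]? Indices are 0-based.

L[2][0] = -2

Step 1: L[0][0] = √(16) = 4.
  L[1][0] = (-12) / L[0][0] = -3.
Step 2: L[1][1] = √(16) = 4.
  L[2][0] = (-8) / L[0][0] = -2.
  L[2][1] = (4) / L[1][1] = 1.
Step 3: L[2][2] = √(16) = 4.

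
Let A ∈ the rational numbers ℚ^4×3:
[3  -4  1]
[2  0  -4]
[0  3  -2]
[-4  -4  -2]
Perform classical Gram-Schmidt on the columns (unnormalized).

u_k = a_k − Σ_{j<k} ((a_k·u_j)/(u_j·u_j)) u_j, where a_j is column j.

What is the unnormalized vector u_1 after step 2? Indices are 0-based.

Step 1: u_0 = a_0 = (3, 2, 0, -4).
Step 2: u_1 = a_1 − (4/29)·u_0 = (-128/29, -8/29, 3, -100/29).

u_1 = (-128/29, -8/29, 3, -100/29)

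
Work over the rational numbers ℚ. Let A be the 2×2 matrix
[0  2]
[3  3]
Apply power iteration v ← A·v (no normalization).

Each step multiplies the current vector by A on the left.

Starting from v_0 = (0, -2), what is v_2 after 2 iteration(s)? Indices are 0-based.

v_2 = (-12, -30)

v_0 = (0, -2).
v_1 = A·v_0 = (-4, -6).
v_2 = A·v_1 = (-12, -30).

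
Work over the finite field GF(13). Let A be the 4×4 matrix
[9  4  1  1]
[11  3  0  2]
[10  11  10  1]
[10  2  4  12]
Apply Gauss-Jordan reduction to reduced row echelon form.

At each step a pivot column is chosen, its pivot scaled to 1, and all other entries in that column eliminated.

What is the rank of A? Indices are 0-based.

pivot(0,0)=9: scale R0 → (1, 12, 3, 3)
  clear (1,0): R1 −= (11)R0 → (0, 1, 6, 8)
  clear (2,0): R2 −= (10)R0 → (0, 8, 6, 10)
  clear (3,0): R3 −= (10)R0 → (0, 12, 0, 8)
pivot(1,1)=1: scale R1 → (0, 1, 6, 8)
  clear (0,1): R0 −= (12)R1 → (1, 0, 9, 11)
  clear (2,1): R2 −= (8)R1 → (0, 0, 10, 11)
  clear (3,1): R3 −= (12)R1 → (0, 0, 6, 3)
pivot(2,2)=10: scale R2 → (0, 0, 1, 5)
  clear (0,2): R0 −= (9)R2 → (1, 0, 0, 5)
  clear (1,2): R1 −= (6)R2 → (0, 1, 0, 4)
  clear (3,2): R3 −= (6)R2 → (0, 0, 0, 12)
pivot(3,3)=12: scale R3 → (0, 0, 0, 1)
  clear (0,3): R0 −= (5)R3 → (1, 0, 0, 0)
  clear (1,3): R1 −= (4)R3 → (0, 1, 0, 0)
  clear (2,3): R2 −= (5)R3 → (0, 0, 1, 0)

rank = 4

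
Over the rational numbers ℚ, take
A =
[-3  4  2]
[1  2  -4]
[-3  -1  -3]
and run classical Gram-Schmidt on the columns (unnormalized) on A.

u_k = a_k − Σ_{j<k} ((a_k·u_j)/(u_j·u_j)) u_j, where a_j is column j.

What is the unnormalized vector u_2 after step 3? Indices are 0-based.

Step 1: u_0 = a_0 = (-3, 1, -3).
Step 2: u_1 = a_1 − (-7/19)·u_0 = (55/19, 45/19, -40/19).
Step 3: u_2 = a_2 − (-1/19)·u_0 − (1/7)·u_1 = (10/7, -30/7, -20/7).

u_2 = (10/7, -30/7, -20/7)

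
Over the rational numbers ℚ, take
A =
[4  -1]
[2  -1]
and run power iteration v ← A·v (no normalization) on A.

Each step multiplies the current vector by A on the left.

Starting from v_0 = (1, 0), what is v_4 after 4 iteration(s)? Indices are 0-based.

v_0 = (1, 0).
v_1 = A·v_0 = (4, 2).
v_2 = A·v_1 = (14, 6).
v_3 = A·v_2 = (50, 22).
v_4 = A·v_3 = (178, 78).

v_4 = (178, 78)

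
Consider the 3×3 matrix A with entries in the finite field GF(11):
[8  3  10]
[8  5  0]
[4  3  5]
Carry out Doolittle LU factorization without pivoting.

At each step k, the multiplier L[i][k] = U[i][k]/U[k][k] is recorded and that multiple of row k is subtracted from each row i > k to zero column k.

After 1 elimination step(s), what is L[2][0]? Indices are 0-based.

L[2][0] = 6

k=0: U[0][0]=8
  eliminate (1,0): mult=1, new row 1: (0, 2, 1); set L[1][0]=1
  eliminate (2,0): mult=6, new row 2: (0, 7, 0); set L[2][0]=6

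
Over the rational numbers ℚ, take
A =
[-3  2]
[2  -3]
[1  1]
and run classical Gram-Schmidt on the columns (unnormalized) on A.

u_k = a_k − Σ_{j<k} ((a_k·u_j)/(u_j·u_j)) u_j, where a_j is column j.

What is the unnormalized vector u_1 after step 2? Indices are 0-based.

u_1 = (-5/14, -10/7, 25/14)

Step 1: u_0 = a_0 = (-3, 2, 1).
Step 2: u_1 = a_1 − (-11/14)·u_0 = (-5/14, -10/7, 25/14).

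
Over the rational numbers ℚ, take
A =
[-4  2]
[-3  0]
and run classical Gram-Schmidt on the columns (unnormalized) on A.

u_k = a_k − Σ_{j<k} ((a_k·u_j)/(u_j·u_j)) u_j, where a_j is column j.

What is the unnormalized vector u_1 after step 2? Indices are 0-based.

u_1 = (18/25, -24/25)

Step 1: u_0 = a_0 = (-4, -3).
Step 2: u_1 = a_1 − (-8/25)·u_0 = (18/25, -24/25).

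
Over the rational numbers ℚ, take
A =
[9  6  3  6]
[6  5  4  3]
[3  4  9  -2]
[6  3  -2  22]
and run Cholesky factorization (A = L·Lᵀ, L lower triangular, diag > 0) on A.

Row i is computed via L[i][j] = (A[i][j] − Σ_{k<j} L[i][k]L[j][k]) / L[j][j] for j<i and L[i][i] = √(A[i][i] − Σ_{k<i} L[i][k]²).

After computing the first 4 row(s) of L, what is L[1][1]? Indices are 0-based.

Step 1: L[0][0] = √(9) = 3.
  L[1][0] = (6) / L[0][0] = 2.
Step 2: L[1][1] = √(1) = 1.
  L[2][0] = (3) / L[0][0] = 1.
  L[2][1] = (2) / L[1][1] = 2.
Step 3: L[2][2] = √(4) = 2.
  L[3][0] = (6) / L[0][0] = 2.
  L[3][1] = (-1) / L[1][1] = -1.
  L[3][2] = (-2) / L[2][2] = -1.
Step 4: L[3][3] = √(16) = 4.

L[1][1] = 1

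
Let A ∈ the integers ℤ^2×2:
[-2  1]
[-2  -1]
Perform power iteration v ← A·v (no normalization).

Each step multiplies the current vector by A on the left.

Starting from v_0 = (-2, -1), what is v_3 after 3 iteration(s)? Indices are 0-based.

v_3 = (-9, 13)

v_0 = (-2, -1).
v_1 = A·v_0 = (3, 5).
v_2 = A·v_1 = (-1, -11).
v_3 = A·v_2 = (-9, 13).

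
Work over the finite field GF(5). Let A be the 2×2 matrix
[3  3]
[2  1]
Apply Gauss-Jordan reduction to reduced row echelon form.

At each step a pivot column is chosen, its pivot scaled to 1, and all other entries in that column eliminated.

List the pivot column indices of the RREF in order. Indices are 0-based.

step 1: normalize row 0 (÷3) = (1, 1)
  row 1: subtract 2×row0 = (0, 4)
step 2: normalize row 1 (÷4) = (0, 1)
  row 0: subtract 1×row1 = (1, 0)

pivot columns: 0, 1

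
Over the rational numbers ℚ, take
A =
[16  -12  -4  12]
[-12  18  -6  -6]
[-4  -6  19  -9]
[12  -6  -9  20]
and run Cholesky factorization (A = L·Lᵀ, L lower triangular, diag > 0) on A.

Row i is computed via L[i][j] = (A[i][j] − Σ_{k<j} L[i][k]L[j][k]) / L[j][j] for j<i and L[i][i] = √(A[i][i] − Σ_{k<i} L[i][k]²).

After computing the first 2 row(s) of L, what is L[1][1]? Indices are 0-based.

L[1][1] = 3

Step 1: L[0][0] = √(16) = 4.
  L[1][0] = (-12) / L[0][0] = -3.
Step 2: L[1][1] = √(9) = 3.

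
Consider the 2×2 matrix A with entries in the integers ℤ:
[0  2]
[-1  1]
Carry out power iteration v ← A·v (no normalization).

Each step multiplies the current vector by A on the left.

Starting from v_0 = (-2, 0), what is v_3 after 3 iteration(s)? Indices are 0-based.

v_0 = (-2, 0).
v_1 = A·v_0 = (0, 2).
v_2 = A·v_1 = (4, 2).
v_3 = A·v_2 = (4, -2).

v_3 = (4, -2)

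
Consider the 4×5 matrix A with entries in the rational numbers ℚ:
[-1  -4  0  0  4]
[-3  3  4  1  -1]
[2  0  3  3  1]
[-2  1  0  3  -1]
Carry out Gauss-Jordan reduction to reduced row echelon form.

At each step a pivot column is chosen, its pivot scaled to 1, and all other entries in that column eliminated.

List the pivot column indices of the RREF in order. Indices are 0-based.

pivot(0,0)=-1: scale R0 → (1, 4, 0, 0, -4)
  clear (1,0): R1 −= (-3)R0 → (0, 15, 4, 1, -13)
  clear (2,0): R2 −= (2)R0 → (0, -8, 3, 3, 9)
  clear (3,0): R3 −= (-2)R0 → (0, 9, 0, 3, -9)
pivot(1,1)=15: scale R1 → (0, 1, 4/15, 1/15, -13/15)
  clear (0,1): R0 −= (4)R1 → (1, 0, -16/15, -4/15, -8/15)
  clear (2,1): R2 −= (-8)R1 → (0, 0, 77/15, 53/15, 31/15)
  clear (3,1): R3 −= (9)R1 → (0, 0, -12/5, 12/5, -6/5)
pivot(2,2)=77/15: scale R2 → (0, 0, 1, 53/77, 31/77)
  clear (0,2): R0 −= (-16/15)R2 → (1, 0, 0, 36/77, -8/77)
  clear (1,2): R1 −= (4/15)R2 → (0, 1, 0, -9/77, -75/77)
  clear (3,2): R3 −= (-12/5)R2 → (0, 0, 0, 312/77, -18/77)
pivot(3,3)=312/77: scale R3 → (0, 0, 0, 1, -3/52)
  clear (0,3): R0 −= (36/77)R3 → (1, 0, 0, 0, -1/13)
  clear (1,3): R1 −= (-9/77)R3 → (0, 1, 0, 0, -51/52)
  clear (2,3): R2 −= (53/77)R3 → (0, 0, 1, 0, 23/52)

pivot columns: 0, 1, 2, 3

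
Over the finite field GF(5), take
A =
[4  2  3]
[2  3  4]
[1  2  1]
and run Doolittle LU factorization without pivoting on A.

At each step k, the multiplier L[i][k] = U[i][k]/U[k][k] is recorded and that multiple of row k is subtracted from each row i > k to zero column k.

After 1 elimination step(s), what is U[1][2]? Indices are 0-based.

Step 1: pivot at (0,0) is 4.
  row1 ← row1 − (3)·row0  ⇒  L[1][0]=3, U row1=(0, 2, 0)
  row2 ← row2 − (4)·row0  ⇒  L[2][0]=4, U row2=(0, 4, 4)

U[1][2] = 0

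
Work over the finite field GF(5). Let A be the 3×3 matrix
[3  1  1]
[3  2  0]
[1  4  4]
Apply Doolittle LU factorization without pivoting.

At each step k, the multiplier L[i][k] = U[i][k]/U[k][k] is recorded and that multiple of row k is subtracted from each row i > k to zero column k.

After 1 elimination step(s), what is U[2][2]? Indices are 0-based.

Step 1: pivot at (0,0) is 3.
  row1 ← row1 − (1)·row0  ⇒  L[1][0]=1, U row1=(0, 1, 4)
  row2 ← row2 − (2)·row0  ⇒  L[2][0]=2, U row2=(0, 2, 2)

U[2][2] = 2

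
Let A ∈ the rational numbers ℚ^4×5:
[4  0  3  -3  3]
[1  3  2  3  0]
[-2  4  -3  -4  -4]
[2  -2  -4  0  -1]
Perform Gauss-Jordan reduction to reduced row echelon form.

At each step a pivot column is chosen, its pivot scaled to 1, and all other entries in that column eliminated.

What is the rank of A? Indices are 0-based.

rank = 4

pivot(0,0)=4: scale R0 → (1, 0, 3/4, -3/4, 3/4)
  clear (1,0): R1 −= (1)R0 → (0, 3, 5/4, 15/4, -3/4)
  clear (2,0): R2 −= (-2)R0 → (0, 4, -3/2, -11/2, -5/2)
  clear (3,0): R3 −= (2)R0 → (0, -2, -11/2, 3/2, -5/2)
pivot(1,1)=3: scale R1 → (0, 1, 5/12, 5/4, -1/4)
  clear (2,1): R2 −= (4)R1 → (0, 0, -19/6, -21/2, -3/2)
  clear (3,1): R3 −= (-2)R1 → (0, 0, -14/3, 4, -3)
pivot(2,2)=-19/6: scale R2 → (0, 0, 1, 63/19, 9/19)
  clear (0,2): R0 −= (3/4)R2 → (1, 0, 0, -123/38, 15/38)
  clear (1,2): R1 −= (5/12)R2 → (0, 1, 0, -5/38, -17/38)
  clear (3,2): R3 −= (-14/3)R2 → (0, 0, 0, 370/19, -15/19)
pivot(3,3)=370/19: scale R3 → (0, 0, 0, 1, -3/74)
  clear (0,3): R0 −= (-123/38)R3 → (1, 0, 0, 0, 39/148)
  clear (1,3): R1 −= (-5/38)R3 → (0, 1, 0, 0, -67/148)
  clear (2,3): R2 −= (63/19)R3 → (0, 0, 1, 0, 45/74)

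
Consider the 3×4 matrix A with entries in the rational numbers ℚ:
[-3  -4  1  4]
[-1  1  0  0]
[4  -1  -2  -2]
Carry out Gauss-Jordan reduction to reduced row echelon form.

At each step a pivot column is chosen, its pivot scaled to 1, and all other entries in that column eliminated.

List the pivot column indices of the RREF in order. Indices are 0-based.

pivot columns: 0, 1, 2

step 1: normalize row 0 (÷-3) = (1, 4/3, -1/3, -4/3)
  row 1: subtract -1×row0 = (0, 7/3, -1/3, -4/3)
  row 2: subtract 4×row0 = (0, -19/3, -2/3, 10/3)
step 2: normalize row 1 (÷7/3) = (0, 1, -1/7, -4/7)
  row 0: subtract 4/3×row1 = (1, 0, -1/7, -4/7)
  row 2: subtract -19/3×row1 = (0, 0, -11/7, -2/7)
step 3: normalize row 2 (÷-11/7) = (0, 0, 1, 2/11)
  row 0: subtract -1/7×row2 = (1, 0, 0, -6/11)
  row 1: subtract -1/7×row2 = (0, 1, 0, -6/11)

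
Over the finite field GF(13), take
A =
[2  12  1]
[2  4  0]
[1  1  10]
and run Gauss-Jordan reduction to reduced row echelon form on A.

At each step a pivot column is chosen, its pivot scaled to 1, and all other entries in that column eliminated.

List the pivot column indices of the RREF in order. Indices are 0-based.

pivot columns: 0, 1, 2

pivot(0,0)=2: scale R0 → (1, 6, 7)
  clear (1,0): R1 −= (2)R0 → (0, 5, 12)
  clear (2,0): R2 −= (1)R0 → (0, 8, 3)
pivot(1,1)=5: scale R1 → (0, 1, 5)
  clear (0,1): R0 −= (6)R1 → (1, 0, 3)
  clear (2,1): R2 −= (8)R1 → (0, 0, 2)
pivot(2,2)=2: scale R2 → (0, 0, 1)
  clear (0,2): R0 −= (3)R2 → (1, 0, 0)
  clear (1,2): R1 −= (5)R2 → (0, 1, 0)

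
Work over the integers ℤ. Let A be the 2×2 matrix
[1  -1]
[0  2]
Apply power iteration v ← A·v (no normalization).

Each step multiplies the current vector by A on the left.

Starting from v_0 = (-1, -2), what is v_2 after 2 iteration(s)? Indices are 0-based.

v_2 = (5, -8)

v_0 = (-1, -2).
v_1 = A·v_0 = (1, -4).
v_2 = A·v_1 = (5, -8).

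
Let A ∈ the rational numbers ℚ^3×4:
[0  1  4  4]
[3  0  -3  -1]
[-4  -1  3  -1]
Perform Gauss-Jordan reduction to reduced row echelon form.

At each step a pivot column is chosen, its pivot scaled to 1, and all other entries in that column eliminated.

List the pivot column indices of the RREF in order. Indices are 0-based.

pivot columns: 0, 1, 2

pivot(0,0): swap R0↔R1
pivot(0,0)=3: scale R0 → (1, 0, -1, -1/3)
  clear (2,0): R2 −= (-4)R0 → (0, -1, -1, -7/3)
pivot(1,1)=1: scale R1 → (0, 1, 4, 4)
  clear (2,1): R2 −= (-1)R1 → (0, 0, 3, 5/3)
pivot(2,2)=3: scale R2 → (0, 0, 1, 5/9)
  clear (0,2): R0 −= (-1)R2 → (1, 0, 0, 2/9)
  clear (1,2): R1 −= (4)R2 → (0, 1, 0, 16/9)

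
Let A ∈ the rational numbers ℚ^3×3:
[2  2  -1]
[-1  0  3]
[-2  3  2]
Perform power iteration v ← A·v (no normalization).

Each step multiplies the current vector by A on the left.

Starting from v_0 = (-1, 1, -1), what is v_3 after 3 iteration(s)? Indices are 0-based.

v_0 = (-1, 1, -1).
v_1 = A·v_0 = (1, -2, 3).
v_2 = A·v_1 = (-5, 8, -2).
v_3 = A·v_2 = (8, -1, 30).

v_3 = (8, -1, 30)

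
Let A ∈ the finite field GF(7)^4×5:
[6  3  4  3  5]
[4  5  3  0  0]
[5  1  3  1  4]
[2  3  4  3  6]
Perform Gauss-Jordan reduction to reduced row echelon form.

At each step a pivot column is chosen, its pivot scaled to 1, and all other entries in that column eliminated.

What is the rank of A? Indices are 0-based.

pivot(0,0)=6: scale R0 → (1, 4, 3, 4, 2)
  clear (1,0): R1 −= (4)R0 → (0, 3, 5, 5, 6)
  clear (2,0): R2 −= (5)R0 → (0, 2, 2, 2, 1)
  clear (3,0): R3 −= (2)R0 → (0, 2, 5, 2, 2)
pivot(1,1)=3: scale R1 → (0, 1, 4, 4, 2)
  clear (0,1): R0 −= (4)R1 → (1, 0, 1, 2, 1)
  clear (2,1): R2 −= (2)R1 → (0, 0, 1, 1, 4)
  clear (3,1): R3 −= (2)R1 → (0, 0, 4, 1, 5)
pivot(2,2)=1: scale R2 → (0, 0, 1, 1, 4)
  clear (0,2): R0 −= (1)R2 → (1, 0, 0, 1, 4)
  clear (1,2): R1 −= (4)R2 → (0, 1, 0, 0, 0)
  clear (3,2): R3 −= (4)R2 → (0, 0, 0, 4, 3)
pivot(3,3)=4: scale R3 → (0, 0, 0, 1, 6)
  clear (0,3): R0 −= (1)R3 → (1, 0, 0, 0, 5)
  clear (2,3): R2 −= (1)R3 → (0, 0, 1, 0, 5)

rank = 4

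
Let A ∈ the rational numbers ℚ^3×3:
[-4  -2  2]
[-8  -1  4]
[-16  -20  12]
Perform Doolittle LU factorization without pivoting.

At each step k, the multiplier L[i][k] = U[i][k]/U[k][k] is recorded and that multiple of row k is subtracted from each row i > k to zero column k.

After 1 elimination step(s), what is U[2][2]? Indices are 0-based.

Step 1: pivot at (0,0) is -4.
  row1 ← row1 − (2)·row0  ⇒  L[1][0]=2, U row1=(0, 3, 0)
  row2 ← row2 − (4)·row0  ⇒  L[2][0]=4, U row2=(0, -12, 4)

U[2][2] = 4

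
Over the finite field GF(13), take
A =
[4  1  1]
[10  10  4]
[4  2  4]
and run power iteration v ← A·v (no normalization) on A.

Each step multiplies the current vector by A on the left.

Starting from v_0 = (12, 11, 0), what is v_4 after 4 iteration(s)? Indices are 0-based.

v_0 = (12, 11, 0).
v_1 = A·v_0 = (7, 9, 5).
v_2 = A·v_1 = (3, 11, 1).
v_3 = A·v_2 = (11, 1, 12).
v_4 = A·v_3 = (5, 12, 3).

v_4 = (5, 12, 3)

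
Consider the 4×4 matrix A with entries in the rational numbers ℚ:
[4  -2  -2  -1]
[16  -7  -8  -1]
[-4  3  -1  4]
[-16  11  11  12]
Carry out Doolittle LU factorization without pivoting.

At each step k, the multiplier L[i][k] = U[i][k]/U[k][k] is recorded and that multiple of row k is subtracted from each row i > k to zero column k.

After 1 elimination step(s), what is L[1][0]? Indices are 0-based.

L[1][0] = 4

[col 0] pivot 4
  R1 -= 4*R0 → (0, 1, 0, 3)  (L[1][0] := 4)
  R2 -= -1*R0 → (0, 1, -3, 3)  (L[2][0] := -1)
  R3 -= -4*R0 → (0, 3, 3, 8)  (L[3][0] := -4)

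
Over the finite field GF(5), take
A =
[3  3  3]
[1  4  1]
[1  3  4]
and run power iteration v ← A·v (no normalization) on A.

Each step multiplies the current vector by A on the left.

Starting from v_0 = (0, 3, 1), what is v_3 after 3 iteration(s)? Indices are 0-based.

v_0 = (0, 3, 1).
v_1 = A·v_0 = (2, 3, 3).
v_2 = A·v_1 = (4, 2, 3).
v_3 = A·v_2 = (2, 0, 2).

v_3 = (2, 0, 2)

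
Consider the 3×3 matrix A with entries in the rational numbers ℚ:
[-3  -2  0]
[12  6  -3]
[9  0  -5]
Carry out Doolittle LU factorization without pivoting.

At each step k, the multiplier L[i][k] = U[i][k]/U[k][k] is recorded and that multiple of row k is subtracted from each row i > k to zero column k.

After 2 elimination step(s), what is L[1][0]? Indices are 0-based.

k=0: U[0][0]=-3
  eliminate (1,0): mult=-4, new row 1: (0, -2, -3); set L[1][0]=-4
  eliminate (2,0): mult=-3, new row 2: (0, -6, -5); set L[2][0]=-3
k=1: U[1][1]=-2
  eliminate (2,1): mult=3, new row 2: (0, 0, 4); set L[2][1]=3

L[1][0] = -4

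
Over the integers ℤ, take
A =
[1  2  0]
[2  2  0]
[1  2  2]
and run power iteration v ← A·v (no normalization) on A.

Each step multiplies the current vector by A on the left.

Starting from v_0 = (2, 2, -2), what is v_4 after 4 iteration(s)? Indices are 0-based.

v_0 = (2, 2, -2).
v_1 = A·v_0 = (6, 8, 2).
v_2 = A·v_1 = (22, 28, 26).
v_3 = A·v_2 = (78, 100, 130).
v_4 = A·v_3 = (278, 356, 538).

v_4 = (278, 356, 538)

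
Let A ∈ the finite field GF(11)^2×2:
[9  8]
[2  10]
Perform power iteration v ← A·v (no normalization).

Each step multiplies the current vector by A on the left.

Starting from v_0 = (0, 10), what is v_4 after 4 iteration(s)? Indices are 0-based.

v_4 = (8, 7)

v_0 = (0, 10).
v_1 = A·v_0 = (3, 1).
v_2 = A·v_1 = (2, 5).
v_3 = A·v_2 = (3, 10).
v_4 = A·v_3 = (8, 7).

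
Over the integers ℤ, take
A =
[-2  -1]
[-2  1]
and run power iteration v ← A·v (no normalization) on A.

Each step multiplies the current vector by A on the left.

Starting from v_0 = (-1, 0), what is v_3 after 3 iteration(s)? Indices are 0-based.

v_0 = (-1, 0).
v_1 = A·v_0 = (2, 2).
v_2 = A·v_1 = (-6, -2).
v_3 = A·v_2 = (14, 10).

v_3 = (14, 10)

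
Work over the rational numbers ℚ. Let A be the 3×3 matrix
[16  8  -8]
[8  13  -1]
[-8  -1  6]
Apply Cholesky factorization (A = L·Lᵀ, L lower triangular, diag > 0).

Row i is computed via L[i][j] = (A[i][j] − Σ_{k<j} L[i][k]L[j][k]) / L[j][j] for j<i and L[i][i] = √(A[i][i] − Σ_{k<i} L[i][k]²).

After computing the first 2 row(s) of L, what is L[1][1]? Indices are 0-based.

Step 1: L[0][0] = √(16) = 4.
  L[1][0] = (8) / L[0][0] = 2.
Step 2: L[1][1] = √(9) = 3.

L[1][1] = 3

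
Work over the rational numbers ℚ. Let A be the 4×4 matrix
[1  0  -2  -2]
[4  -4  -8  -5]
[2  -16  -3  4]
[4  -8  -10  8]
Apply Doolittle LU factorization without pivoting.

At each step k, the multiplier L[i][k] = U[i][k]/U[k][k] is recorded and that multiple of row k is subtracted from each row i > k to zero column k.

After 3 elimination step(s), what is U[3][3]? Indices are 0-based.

[col 0] pivot 1
  R1 -= 4*R0 → (0, -4, 0, 3)  (L[1][0] := 4)
  R2 -= 2*R0 → (0, -16, 1, 8)  (L[2][0] := 2)
  R3 -= 4*R0 → (0, -8, -2, 16)  (L[3][0] := 4)
[col 1] pivot -4
  R2 -= 4*R1 → (0, 0, 1, -4)  (L[2][1] := 4)
  R3 -= 2*R1 → (0, 0, -2, 10)  (L[3][1] := 2)
[col 2] pivot 1
  R3 -= -2*R2 → (0, 0, 0, 2)  (L[3][2] := -2)

U[3][3] = 2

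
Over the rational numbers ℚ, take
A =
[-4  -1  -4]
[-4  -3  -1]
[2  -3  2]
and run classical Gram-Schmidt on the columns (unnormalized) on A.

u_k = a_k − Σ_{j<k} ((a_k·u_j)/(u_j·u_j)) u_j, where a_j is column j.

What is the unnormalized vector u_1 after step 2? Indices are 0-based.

u_1 = (1/9, -17/9, -32/9)

Step 1: u_0 = a_0 = (-4, -4, 2).
Step 2: u_1 = a_1 − (5/18)·u_0 = (1/9, -17/9, -32/9).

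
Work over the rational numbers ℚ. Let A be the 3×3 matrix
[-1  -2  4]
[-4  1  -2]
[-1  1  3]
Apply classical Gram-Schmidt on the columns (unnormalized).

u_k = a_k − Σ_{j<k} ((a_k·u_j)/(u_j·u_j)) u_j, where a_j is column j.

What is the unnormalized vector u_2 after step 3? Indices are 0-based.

u_2 = (15/11, -15/11, 45/11)

Step 1: u_0 = a_0 = (-1, -4, -1).
Step 2: u_1 = a_1 − (-1/6)·u_0 = (-13/6, 1/3, 5/6).
Step 3: u_2 = a_2 − (1/18)·u_0 − (-41/33)·u_1 = (15/11, -15/11, 45/11).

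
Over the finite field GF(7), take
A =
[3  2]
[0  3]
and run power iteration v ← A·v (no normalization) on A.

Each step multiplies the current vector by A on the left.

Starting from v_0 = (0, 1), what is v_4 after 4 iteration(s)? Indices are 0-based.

v_4 = (6, 4)

v_0 = (0, 1).
v_1 = A·v_0 = (2, 3).
v_2 = A·v_1 = (5, 2).
v_3 = A·v_2 = (5, 6).
v_4 = A·v_3 = (6, 4).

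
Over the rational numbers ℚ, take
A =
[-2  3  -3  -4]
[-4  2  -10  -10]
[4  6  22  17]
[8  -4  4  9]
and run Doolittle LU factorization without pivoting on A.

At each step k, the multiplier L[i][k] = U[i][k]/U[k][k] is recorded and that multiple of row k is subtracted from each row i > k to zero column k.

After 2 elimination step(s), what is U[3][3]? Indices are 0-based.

Step 1: pivot at (0,0) is -2.
  row1 ← row1 − (2)·row0  ⇒  L[1][0]=2, U row1=(0, -4, -4, -2)
  row2 ← row2 − (-2)·row0  ⇒  L[2][0]=-2, U row2=(0, 12, 16, 9)
  row3 ← row3 − (-4)·row0  ⇒  L[3][0]=-4, U row3=(0, 8, -8, -7)
Step 2: pivot at (1,1) is -4.
  row2 ← row2 − (-3)·row1  ⇒  L[2][1]=-3, U row2=(0, 0, 4, 3)
  row3 ← row3 − (-2)·row1  ⇒  L[3][1]=-2, U row3=(0, 0, -16, -11)

U[3][3] = -11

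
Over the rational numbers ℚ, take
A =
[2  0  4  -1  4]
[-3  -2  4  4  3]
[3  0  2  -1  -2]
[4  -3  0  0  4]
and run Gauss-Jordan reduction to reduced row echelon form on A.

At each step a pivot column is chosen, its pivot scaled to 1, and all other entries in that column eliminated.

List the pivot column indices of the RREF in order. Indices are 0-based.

pivot columns: 0, 1, 2, 3

[1] R0 /= 2  ⇒  (1, 0, 2, -1/2, 2)
     R1 -= -3·R0  ⇒  (0, -2, 10, 5/2, 9)
     R2 -= 3·R0  ⇒  (0, 0, -4, 1/2, -8)
     R3 -= 4·R0  ⇒  (0, -3, -8, 2, -4)
[2] R1 /= -2  ⇒  (0, 1, -5, -5/4, -9/2)
     R3 -= -3·R1  ⇒  (0, 0, -23, -7/4, -35/2)
[3] R2 /= -4  ⇒  (0, 0, 1, -1/8, 2)
     R0 -= 2·R2  ⇒  (1, 0, 0, -1/4, -2)
     R1 -= -5·R2  ⇒  (0, 1, 0, -15/8, 11/2)
     R3 -= -23·R2  ⇒  (0, 0, 0, -37/8, 57/2)
[4] R3 /= -37/8  ⇒  (0, 0, 0, 1, -228/37)
     R0 -= -1/4·R3  ⇒  (1, 0, 0, 0, -131/37)
     R1 -= -15/8·R3  ⇒  (0, 1, 0, 0, -224/37)
     R2 -= -1/8·R3  ⇒  (0, 0, 1, 0, 91/74)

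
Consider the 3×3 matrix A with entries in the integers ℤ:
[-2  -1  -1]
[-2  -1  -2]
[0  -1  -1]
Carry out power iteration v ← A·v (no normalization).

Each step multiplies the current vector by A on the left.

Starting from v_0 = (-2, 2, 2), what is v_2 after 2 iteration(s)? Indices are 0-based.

v_0 = (-2, 2, 2).
v_1 = A·v_0 = (0, -2, -4).
v_2 = A·v_1 = (6, 10, 6).

v_2 = (6, 10, 6)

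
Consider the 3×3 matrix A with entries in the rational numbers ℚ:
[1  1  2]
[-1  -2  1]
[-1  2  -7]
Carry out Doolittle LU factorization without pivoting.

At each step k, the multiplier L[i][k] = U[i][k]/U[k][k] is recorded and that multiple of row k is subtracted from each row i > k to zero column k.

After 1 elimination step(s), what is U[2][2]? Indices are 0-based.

U[2][2] = -5

[col 0] pivot 1
  R1 -= -1*R0 → (0, -1, 3)  (L[1][0] := -1)
  R2 -= -1*R0 → (0, 3, -5)  (L[2][0] := -1)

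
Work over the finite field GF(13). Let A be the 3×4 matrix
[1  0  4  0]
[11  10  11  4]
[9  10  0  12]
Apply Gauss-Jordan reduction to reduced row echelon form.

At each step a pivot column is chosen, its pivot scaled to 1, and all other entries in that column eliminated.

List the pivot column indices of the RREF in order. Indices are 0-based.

pivot columns: 0, 1, 2

step 1: normalize row 0 (÷1) = (1, 0, 4, 0)
  row 1: subtract 11×row0 = (0, 10, 6, 4)
  row 2: subtract 9×row0 = (0, 10, 3, 12)
step 2: normalize row 1 (÷10) = (0, 1, 11, 3)
  row 2: subtract 10×row1 = (0, 0, 10, 8)
step 3: normalize row 2 (÷10) = (0, 0, 1, 6)
  row 0: subtract 4×row2 = (1, 0, 0, 2)
  row 1: subtract 11×row2 = (0, 1, 0, 2)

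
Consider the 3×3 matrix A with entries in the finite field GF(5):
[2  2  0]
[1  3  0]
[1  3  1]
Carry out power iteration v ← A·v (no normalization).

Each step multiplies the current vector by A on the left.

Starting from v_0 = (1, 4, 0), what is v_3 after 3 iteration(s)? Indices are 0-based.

v_0 = (1, 4, 0).
v_1 = A·v_0 = (0, 3, 3).
v_2 = A·v_1 = (1, 4, 2).
v_3 = A·v_2 = (0, 3, 0).

v_3 = (0, 3, 0)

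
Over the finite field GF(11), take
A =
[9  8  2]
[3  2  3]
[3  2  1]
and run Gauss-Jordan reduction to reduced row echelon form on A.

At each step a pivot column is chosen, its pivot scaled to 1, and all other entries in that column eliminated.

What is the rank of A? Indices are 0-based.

step 1: normalize row 0 (÷9) = (1, 7, 10)
  row 1: subtract 3×row0 = (0, 3, 6)
  row 2: subtract 3×row0 = (0, 3, 4)
step 2: normalize row 1 (÷3) = (0, 1, 2)
  row 0: subtract 7×row1 = (1, 0, 7)
  row 2: subtract 3×row1 = (0, 0, 9)
step 3: normalize row 2 (÷9) = (0, 0, 1)
  row 0: subtract 7×row2 = (1, 0, 0)
  row 1: subtract 2×row2 = (0, 1, 0)

rank = 3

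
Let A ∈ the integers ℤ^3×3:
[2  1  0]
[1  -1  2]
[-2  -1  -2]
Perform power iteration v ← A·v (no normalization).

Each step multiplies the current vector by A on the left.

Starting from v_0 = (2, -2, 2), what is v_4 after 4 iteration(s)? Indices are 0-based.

v_4 = (42, -36, -30)

v_0 = (2, -2, 2).
v_1 = A·v_0 = (2, 8, -6).
v_2 = A·v_1 = (12, -18, 0).
v_3 = A·v_2 = (6, 30, -6).
v_4 = A·v_3 = (42, -36, -30).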